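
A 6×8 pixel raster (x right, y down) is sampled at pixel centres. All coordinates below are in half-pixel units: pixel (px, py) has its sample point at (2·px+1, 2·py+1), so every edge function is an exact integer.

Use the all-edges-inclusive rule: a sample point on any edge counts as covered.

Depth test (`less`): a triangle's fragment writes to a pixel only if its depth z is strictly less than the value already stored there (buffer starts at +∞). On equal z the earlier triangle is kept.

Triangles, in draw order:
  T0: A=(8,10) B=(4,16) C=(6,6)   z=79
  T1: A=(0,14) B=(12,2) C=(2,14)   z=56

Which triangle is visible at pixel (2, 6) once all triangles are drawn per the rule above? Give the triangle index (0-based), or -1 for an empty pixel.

T0:
  2·area = 28
  edge (8, 10)→(4, 16): d=(-4,6) inclusive
  edge (4, 16)→(6, 6): d=(2,-10) inclusive
  edge (6, 6)→(8, 10): d=(2,4) inclusive
    (3,0)@(7, 1): e=[42,0,-14] → ·  [on edge]
    (3,4)@(7, 9): e=[10,16,2] → █
    (4,4)@(9, 9): e=[-2,36,-6] → ·
    (2,5)@(5, 11): e=[14,0,14] → █  [on edge]
    (4,5)@(9, 11): e=[-10,40,-2] → ·
    (2,6)@(5, 13): e=[6,4,18] → █
    (3,6)@(7, 13): e=[-6,24,10] → ·
    (2,7)@(5, 15): e=[-2,8,22] → ·
  covered (4 px):
    · · · · · ·
    · · · · · ·
    · · · · · ·
    · · · · · ·
    · · · █ · ·
    · · █ █ · ·
    · · █ · · ·
    · · · · · ·
T1:
  2·area = 24
  edge (0, 14)→(12, 2): d=(12,-12) inclusive
  edge (12, 2)→(2, 14): d=(-10,12) inclusive
  edge (2, 14)→(0, 14): d=(-2,0) inclusive
    (5,1)@(11, 3): e=[0,2,22] → █  [on edge]
    (4,2)@(9, 5): e=[0,6,18] → █  [on edge]
    (5,2)@(11, 5): e=[24,-18,18] → ·
    (3,3)@(7, 7): e=[0,10,14] → █  [on edge]
    (4,3)@(9, 7): e=[24,-14,14] → ·
    (2,4)@(5, 9): e=[0,14,10] → █  [on edge]
    (3,4)@(7, 9): e=[24,-10,10] → ·
    (1,5)@(3, 11): e=[0,18,6] → █  [on edge]
    (2,5)@(5, 11): e=[24,-6,6] → ·
    (0,6)@(1, 13): e=[0,22,2] → █  [on edge]
    (1,6)@(3, 13): e=[24,-2,2] → ·
    (0,7)@(1, 15): e=[24,2,-2] → ·
  covered (6 px):
    · · · · · ·
    · · · · · █
    · · · · █ ·
    · · · █ · ·
    · · █ · · ·
    · █ · · · ·
    █ · · · · ·
    · · · · · ·

Z-buffer (winner per pixel, '.' = empty):
  . . . . . .
  . . . . . 1
  . . . . 1 .
  . . . 1 . .
  . . 1 0 . .
  . 1 0 0 . .
  1 . 0 . . .
  . . . . . .

Answer: 0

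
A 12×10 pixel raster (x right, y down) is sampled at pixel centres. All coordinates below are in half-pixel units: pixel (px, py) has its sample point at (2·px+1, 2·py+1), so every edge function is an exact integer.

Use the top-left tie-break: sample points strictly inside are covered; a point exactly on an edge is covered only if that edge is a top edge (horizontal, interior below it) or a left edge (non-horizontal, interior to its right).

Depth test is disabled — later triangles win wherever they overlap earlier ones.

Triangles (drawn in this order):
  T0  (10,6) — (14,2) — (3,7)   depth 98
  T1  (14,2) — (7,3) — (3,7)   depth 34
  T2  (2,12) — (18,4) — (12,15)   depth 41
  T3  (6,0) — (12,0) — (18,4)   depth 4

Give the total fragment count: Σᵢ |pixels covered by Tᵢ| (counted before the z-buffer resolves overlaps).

T0:
  2·area = 24  (B↔C swapped to make it positive)
  edge (10, 6)→(3, 7): d=(-7,1) right/bottom  bias=-1
  edge (3, 7)→(14, 2): d=(11,-5) top-left  bias=+0
  edge (14, 2)→(10, 6): d=(-4,4) right/bottom  bias=-1
    (7,0)@(15, 1): e=[30,-6,0] → ·  [on edge]
    (6,1)@(13, 3): e=[18,6,0] → ·  [on edge]
    (4,2)@(9, 5): e=[8,8,8] → #
    (5,2)@(11, 5): e=[6,18,0] → ·  [on edge]
    (8,2)@(17, 5): e=[0,48,-24] → ·  [on edge]
    (1,3)@(3, 7): e=[0,0,24] → ·  [on edge]
    (4,3)@(9, 7): e=[-6,30,0] → ·  [on edge]
    (3,4)@(7, 9): e=[-18,42,0] → ·  [on edge]
    (2,5)@(5, 11): e=[-30,54,0] → ·  [on edge]
    (1,6)@(3, 13): e=[-42,66,0] → ·  [on edge]
    (0,7)@(1, 15): e=[-54,78,0] → ·  [on edge]
  covered (1 px):
    · · · · · · · · · · · ·
    · · · · · · · · · · · ·
    · · · · # · · · · · · ·
    · · · · · · · · · · · ·
    · · · · · · · · · · · ·
    · · · · · · · · · · · ·
    · · · · · · · · · · · ·
    · · · · · · · · · · · ·
    · · · · · · · · · · · ·
    · · · · · · · · · · · ·
T1:
  2·area = 24  (B↔C swapped to make it positive)
  edge (14, 2)→(3, 7): d=(-11,5) right/bottom  bias=-1
  edge (3, 7)→(7, 3): d=(4,-4) top-left  bias=+0
  edge (7, 3)→(14, 2): d=(7,-1) top-left  bias=+0
    (4,0)@(9, 1): e=[36,0,-12] → ·  [on edge]
    (10,0)@(21, 1): e=[-24,48,0] → ·  [on edge]
    (3,1)@(7, 3): e=[24,0,0] → #  [on edge]
    (4,1)@(9, 3): e=[14,8,2] → #
    (5,1)@(11, 3): e=[4,16,4] → #
    (6,1)@(13, 3): e=[-6,24,6] → ·
    (2,2)@(5, 5): e=[12,0,12] → #  [on edge]
    (4,2)@(9, 5): e=[-8,16,16] → ·
    (5,2)@(11, 5): e=[-18,24,18] → ·
    (1,3)@(3, 7): e=[0,0,24] → ·  [on edge]
    (2,3)@(5, 7): e=[-10,8,26] → ·
    (3,3)@(7, 7): e=[-20,16,28] → ·
    (0,4)@(1, 9): e=[-12,0,36] → ·  [on edge]
  covered (5 px):
    · · · · · · · · · · · ·
    · · · # # # · · · · · ·
    · · # # · · · · · · · ·
    · · · · · · · · · · · ·
    · · · · · · · · · · · ·
    · · · · · · · · · · · ·
    · · · · · · · · · · · ·
    · · · · · · · · · · · ·
    · · · · · · · · · · · ·
    · · · · · · · · · · · ·
T2:
  2·area = 128
  edge (2, 12)→(18, 4): d=(16,-8) top-left  bias=+0
  edge (18, 4)→(12, 15): d=(-6,11) right/bottom  bias=-1
  edge (12, 15)→(2, 12): d=(-10,-3) top-left  bias=+0
    (8,2)@(17, 5): e=[8,5,115] → #
    (9,2)@(19, 5): e=[24,-17,121] → ·
    (6,3)@(13, 7): e=[8,37,83] → #
    (7,3)@(15, 7): e=[24,15,89] → #
    (8,3)@(17, 7): e=[40,-7,95] → ·
    (4,4)@(9, 9): e=[8,69,51] → #
    (5,4)@(11, 9): e=[24,47,57] → #
    (8,4)@(17, 9): e=[72,-19,75] → ·
    (2,5)@(5, 11): e=[8,101,19] → #
    (3,5)@(7, 11): e=[24,79,25] → #
    (7,5)@(15, 11): e=[88,-9,49] → ·
    (2,6)@(5, 13): e=[40,89,-1] → ·
  covered (16 px):
    · · · · · · · · · · · ·
    · · · · · · · · · · · ·
    · · · · · · · · # · · ·
    · · · · · · # # · · · ·
    · · · · # # # # · · · ·
    · · # # # # # · · · · ·
    · · · # # # # · · · · ·
    · · · · · · · · · · · ·
    · · · · · · · · · · · ·
    · · · · · · · · · · · ·
T3:
  2·area = 24
  edge (6, 0)→(12, 0): d=(6,0) top-left  bias=+0
  edge (12, 0)→(18, 4): d=(6,4) right/bottom  bias=-1
  edge (18, 4)→(6, 0): d=(-12,-4) top-left  bias=+0
    (4,0)@(9, 1): e=[6,18,0] → #  [on edge]
    (5,0)@(11, 1): e=[6,10,8] → #
    (6,0)@(13, 1): e=[6,2,16] → #
    (7,0)@(15, 1): e=[6,-6,24] → ·
    (4,1)@(9, 3): e=[18,30,-24] → ·
    (5,1)@(11, 3): e=[18,22,-16] → ·
    (6,1)@(13, 3): e=[18,14,-8] → ·
    (7,1)@(15, 3): e=[18,6,0] → #  [on edge]
    (8,1)@(17, 3): e=[18,-2,8] → ·
    (7,2)@(15, 5): e=[30,18,-24] → ·
    (10,2)@(21, 5): e=[30,-6,0] → ·  [on edge]
  covered (4 px):
    · · · · # # # · · · · ·
    · · · · · · · # · · · ·
    · · · · · · · · · · · ·
    · · · · · · · · · · · ·
    · · · · · · · · · · · ·
    · · · · · · · · · · · ·
    · · · · · · · · · · · ·
    · · · · · · · · · · · ·
    · · · · · · · · · · · ·
    · · · · · · · · · · · ·

Result: 26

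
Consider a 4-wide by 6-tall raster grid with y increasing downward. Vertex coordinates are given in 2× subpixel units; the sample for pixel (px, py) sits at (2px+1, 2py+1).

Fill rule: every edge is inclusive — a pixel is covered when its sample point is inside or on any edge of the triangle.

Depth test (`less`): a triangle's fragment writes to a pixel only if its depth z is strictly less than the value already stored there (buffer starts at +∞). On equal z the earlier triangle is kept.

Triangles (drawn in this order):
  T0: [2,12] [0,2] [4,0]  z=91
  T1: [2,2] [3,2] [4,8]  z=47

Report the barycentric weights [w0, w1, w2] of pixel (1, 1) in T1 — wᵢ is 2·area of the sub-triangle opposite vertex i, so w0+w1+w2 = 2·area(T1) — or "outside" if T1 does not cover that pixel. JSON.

T0:
  2·area = 44
  edge (2, 12)→(0, 2): d=(-2,-10) inclusive
  edge (0, 2)→(4, 0): d=(4,-2) inclusive
  edge (4, 0)→(2, 12): d=(-2,12) inclusive
    (1,0)@(3, 1): e=[32,2,10] → █
    (2,0)@(5, 1): e=[52,6,-14] → ·
    (0,1)@(1, 3): e=[8,6,30] → █
    (2,1)@(5, 3): e=[48,14,-18] → ·
    (0,2)@(1, 5): e=[4,14,26] → █
    (2,2)@(5, 5): e=[44,22,-22] → ·
    (0,3)@(1, 7): e=[0,22,22] → █  [on edge]
    (1,3)@(3, 7): e=[20,26,-2] → ·
    (0,4)@(1, 9): e=[-4,30,18] → ·
  covered (6 px):
    · █ · ·
    █ █ · ·
    █ █ · ·
    █ · · ·
    · · · ·
    · · · ·
T1:
  2·area = 6
  edge (2, 2)→(3, 2): d=(1,0) inclusive
  edge (3, 2)→(4, 8): d=(1,6) inclusive
  edge (4, 8)→(2, 2): d=(-2,-6) inclusive
    (1,1)@(3, 3): e=[1,1,4] → █
    (2,1)@(5, 3): e=[1,-11,16] → ·
    (1,2)@(3, 5): e=[3,3,0] → █  [on edge]
    (2,2)@(5, 5): e=[3,-9,12] → ·
    (1,3)@(3, 7): e=[5,5,-4] → ·
    (2,5)@(5, 11): e=[9,-3,0] → ·  [on edge]
  covered (2 px):
    · · · ·
    · █ · ·
    · █ · ·
    · · · ·
    · · · ·
    · · · ·

Final: [1,4,1]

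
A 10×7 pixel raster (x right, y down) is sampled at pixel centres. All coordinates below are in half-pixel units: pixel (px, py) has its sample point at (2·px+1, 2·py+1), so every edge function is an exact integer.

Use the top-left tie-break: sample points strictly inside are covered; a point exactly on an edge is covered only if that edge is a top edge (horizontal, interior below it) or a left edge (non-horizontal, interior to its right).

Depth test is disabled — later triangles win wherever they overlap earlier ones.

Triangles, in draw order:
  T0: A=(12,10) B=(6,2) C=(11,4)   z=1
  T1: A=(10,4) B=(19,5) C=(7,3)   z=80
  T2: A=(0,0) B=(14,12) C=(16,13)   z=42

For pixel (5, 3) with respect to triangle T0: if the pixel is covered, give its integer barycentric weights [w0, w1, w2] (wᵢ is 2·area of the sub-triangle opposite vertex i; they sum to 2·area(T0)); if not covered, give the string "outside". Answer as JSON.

T0:
  2·area = 28
  edge (12, 10)→(6, 2): d=(-6,-8) top-left  bias=+0
  edge (6, 2)→(11, 4): d=(5,2) right/bottom  bias=-1
  edge (11, 4)→(12, 10): d=(1,6) right/bottom  bias=-1
    (3,1)@(7, 3): e=[2,3,23] → #
    (4,1)@(9, 3): e=[18,-1,11] → ·
    (3,2)@(7, 5): e=[-10,13,25] → ·
    (4,2)@(9, 5): e=[6,9,13] → #
    (5,2)@(11, 5): e=[22,5,1] → #
    (6,2)@(13, 5): e=[38,1,-11] → ·
    (4,3)@(9, 7): e=[-6,19,15] → ·
    (5,3)@(11, 7): e=[10,15,3] → #
    (6,3)@(13, 7): e=[26,11,-9] → ·
    (5,4)@(11, 9): e=[-2,25,5] → ·
  covered (4 px):
    · · · · · · · · · ·
    · · · # · · · · · ·
    · · · · # # · · · ·
    · · · · · # · · · ·
    · · · · · · · · · ·
    · · · · · · · · · ·
    · · · · · · · · · ·
T1:
  2·area = 6  (B↔C swapped to make it positive)
  edge (10, 4)→(7, 3): d=(-3,-1) top-left  bias=+0
  edge (7, 3)→(19, 5): d=(12,2) right/bottom  bias=-1
  edge (19, 5)→(10, 4): d=(-9,-1) top-left  bias=+0
    (0,0)@(1, 1): e=[0,-12,18] → ·  [on edge]
    (0,1)@(1, 3): e=[-6,12,0] → ·  [on edge]
    (3,1)@(7, 3): e=[0,0,6] → ·  [on edge]
    (6,2)@(13, 5): e=[0,12,-6] → ·  [on edge]
    (9,2)@(19, 5): e=[6,0,0] → ·  [on edge]
    (9,3)@(19, 7): e=[0,24,-18] → ·  [on edge]
  covered (0 px):
    · · · · · · · · · ·
    · · · · · · · · · ·
    · · · · · · · · · ·
    · · · · · · · · · ·
    · · · · · · · · · ·
    · · · · · · · · · ·
    · · · · · · · · · ·
T2:
  2·area = 10  (B↔C swapped to make it positive)
  edge (0, 0)→(16, 13): d=(16,13) right/bottom  bias=-1
  edge (16, 13)→(14, 12): d=(-2,-1) top-left  bias=+0
  edge (14, 12)→(0, 0): d=(-14,-12) top-left  bias=+0
    (5,4)@(11, 9): e=[1,3,6] → #
    (6,4)@(13, 9): e=[-25,5,30] → ·
    (5,5)@(11, 11): e=[33,-1,-22] → ·
    (6,5)@(13, 11): e=[7,1,2] → #
    (7,5)@(15, 11): e=[-19,3,26] → ·
    (6,6)@(13, 13): e=[39,-3,-26] → ·
  covered (2 px):
    · · · · · · · · · ·
    · · · · · · · · · ·
    · · · · · · · · · ·
    · · · · · · · · · ·
    · · · · · # · · · ·
    · · · · · · # · · ·
    · · · · · · · · · ·

Final: [15,3,10]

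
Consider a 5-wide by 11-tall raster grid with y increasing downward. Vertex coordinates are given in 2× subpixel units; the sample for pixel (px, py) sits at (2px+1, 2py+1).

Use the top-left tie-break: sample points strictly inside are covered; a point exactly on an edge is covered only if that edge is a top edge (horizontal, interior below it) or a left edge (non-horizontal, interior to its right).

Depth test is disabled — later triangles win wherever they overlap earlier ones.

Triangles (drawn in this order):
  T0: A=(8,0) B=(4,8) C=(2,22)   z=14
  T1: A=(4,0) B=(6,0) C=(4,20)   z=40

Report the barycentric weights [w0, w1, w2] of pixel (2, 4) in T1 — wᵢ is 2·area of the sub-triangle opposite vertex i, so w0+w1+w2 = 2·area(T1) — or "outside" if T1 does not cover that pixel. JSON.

T0:
  2·area = 40  (B↔C swapped to make it positive)
  edge (8, 0)→(2, 22): d=(-6,22) right/bottom  bias=-1
  edge (2, 22)→(4, 8): d=(2,-14) top-left  bias=+0
  edge (4, 8)→(8, 0): d=(4,-8) top-left  bias=+0
    (2,0)@(5, 1): e=[60,0,-20] → ·  [on edge]
    (3,1)@(7, 3): e=[4,32,4] → #
    (4,1)@(9, 3): e=[-40,60,20] → ·
    (3,2)@(7, 5): e=[-8,36,12] → ·
    (2,3)@(5, 7): e=[24,12,4] → #
    (3,3)@(7, 7): e=[-20,40,20] → ·
    (2,4)@(5, 9): e=[12,16,12] → #
    (3,4)@(7, 9): e=[-32,44,28] → ·
    (2,5)@(5, 11): e=[0,20,20] → ·  [on edge]
    (1,7)@(3, 15): e=[20,0,20] → #  [on edge]
    (2,7)@(5, 15): e=[-24,28,36] → ·
    (1,8)@(3, 17): e=[8,4,28] → #
  covered (5 px):
    · · · · ·
    · · · # ·
    · · · · ·
    · · # · ·
    · · # · ·
    · · · · ·
    · · · · ·
    · # · · ·
    · # · · ·
    · · · · ·
    · · · · ·
T1:
  2·area = 40
  edge (4, 0)→(6, 0): d=(2,0) top-left  bias=+0
  edge (6, 0)→(4, 20): d=(-2,20) right/bottom  bias=-1
  edge (4, 20)→(4, 0): d=(0,-20) top-left  bias=+0
    (2,0)@(5, 1): e=[2,18,20] → #
    (3,0)@(7, 1): e=[2,-22,60] → ·
    (2,1)@(5, 3): e=[6,14,20] → #
    (3,1)@(7, 3): e=[6,-26,60] → ·
    (2,2)@(5, 5): e=[10,10,20] → #
    (3,2)@(7, 5): e=[10,-30,60] → ·
    (2,3)@(5, 7): e=[14,6,20] → #
    (3,3)@(7, 7): e=[14,-34,60] → ·
    (2,4)@(5, 9): e=[18,2,20] → #
    (3,4)@(7, 9): e=[18,-38,60] → ·
    (2,5)@(5, 11): e=[22,-2,20] → ·
  covered (5 px):
    · · # · ·
    · · # · ·
    · · # · ·
    · · # · ·
    · · # · ·
    · · · · ·
    · · · · ·
    · · · · ·
    · · · · ·
    · · · · ·
    · · · · ·

Answer: [2,20,18]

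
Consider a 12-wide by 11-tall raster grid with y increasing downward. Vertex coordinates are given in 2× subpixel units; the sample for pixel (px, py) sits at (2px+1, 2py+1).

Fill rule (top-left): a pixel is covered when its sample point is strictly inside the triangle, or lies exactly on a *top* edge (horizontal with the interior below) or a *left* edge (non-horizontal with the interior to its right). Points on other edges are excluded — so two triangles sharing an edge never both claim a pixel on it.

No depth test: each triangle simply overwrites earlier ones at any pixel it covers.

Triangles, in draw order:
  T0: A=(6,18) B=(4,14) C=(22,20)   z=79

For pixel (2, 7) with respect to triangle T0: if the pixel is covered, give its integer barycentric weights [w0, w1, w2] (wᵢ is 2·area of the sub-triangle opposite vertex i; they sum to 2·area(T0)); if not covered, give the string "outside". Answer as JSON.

T0:
  2·area = 60
  edge (6, 18)→(4, 14): d=(-2,-4) top-left  bias=+0
  edge (4, 14)→(22, 20): d=(18,6) right/bottom  bias=-1
  edge (22, 20)→(6, 18): d=(-16,-2) top-left  bias=+0
    (0,6)@(1, 13): e=[-10,0,70] → .  [on edge]
    (2,7)@(5, 15): e=[2,12,46] → X
    (3,7)@(7, 15): e=[10,0,50] → .  [on edge]
    (2,8)@(5, 17): e=[-2,48,14] → .
    (3,8)@(7, 17): e=[6,36,18] → X
    (4,8)@(9, 17): e=[14,24,22] → X
    (5,8)@(11, 17): e=[22,12,26] → X
    (6,8)@(13, 17): e=[30,0,30] → .  [on edge]
    (3,9)@(7, 19): e=[2,72,-14] → .
    (4,9)@(9, 19): e=[10,60,-10] → .
    (5,9)@(11, 19): e=[18,48,-6] → .
    (7,9)@(15, 19): e=[34,24,2] → X
    (9,9)@(19, 19): e=[50,0,10] → .  [on edge]
  covered (6 px):
    . . . . . . . . . . . .
    . . . . . . . . . . . .
    . . . . . . . . . . . .
    . . . . . . . . . . . .
    . . . . . . . . . . . .
    . . . . . . . . . . . .
    . . . . . . . . . . . .
    . . X . . . . . . . . .
    . . . X X X . . . . . .
    . . . . . . . X X . . .
    . . . . . . . . . . . .

Final: [12,46,2]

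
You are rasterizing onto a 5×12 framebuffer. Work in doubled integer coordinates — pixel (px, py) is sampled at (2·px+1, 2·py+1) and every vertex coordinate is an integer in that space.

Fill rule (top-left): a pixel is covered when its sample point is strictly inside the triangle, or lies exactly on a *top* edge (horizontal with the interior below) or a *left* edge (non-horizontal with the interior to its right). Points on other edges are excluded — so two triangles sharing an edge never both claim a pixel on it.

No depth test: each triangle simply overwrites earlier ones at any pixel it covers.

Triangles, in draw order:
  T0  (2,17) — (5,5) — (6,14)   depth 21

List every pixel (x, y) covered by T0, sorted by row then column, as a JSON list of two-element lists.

T0:
  2·area = 39
  edge (2, 17)→(5, 5): d=(3,-12) top-left  bias=+0
  edge (5, 5)→(6, 14): d=(1,9) right/bottom  bias=-1
  edge (6, 14)→(2, 17): d=(-4,3) right/bottom  bias=-1
    (2,2)@(5, 5): e=[0,0,39] → .  [on edge]
    (2,3)@(5, 7): e=[6,2,31] → X
    (3,3)@(7, 7): e=[30,-16,25] → .
    (2,4)@(5, 9): e=[12,4,23] → X
    (3,4)@(7, 9): e=[36,-14,17] → .
    (2,5)@(5, 11): e=[18,6,15] → X
    (3,5)@(7, 11): e=[42,-12,9] → .
    (1,6)@(3, 13): e=[0,26,13] → X  [on edge]
    (3,6)@(7, 13): e=[48,-10,1] → .
    (1,7)@(3, 15): e=[6,28,5] → X
    (2,7)@(5, 15): e=[30,10,-1] → .
    (1,8)@(3, 17): e=[12,30,-3] → .
    (0,10)@(1, 21): e=[0,52,-13] → .  [on edge]
    (3,11)@(7, 23): e=[78,0,-39] → .  [on edge]
  covered (6 px):
    . . . . .
    . . . . .
    . . . . .
    . . X . .
    . . X . .
    . . X . .
    . X X . .
    . X . . .
    . . . . .
    . . . . .
    . . . . .
    . . . . .

Final: [[2,3],[2,4],[2,5],[1,6],[2,6],[1,7]]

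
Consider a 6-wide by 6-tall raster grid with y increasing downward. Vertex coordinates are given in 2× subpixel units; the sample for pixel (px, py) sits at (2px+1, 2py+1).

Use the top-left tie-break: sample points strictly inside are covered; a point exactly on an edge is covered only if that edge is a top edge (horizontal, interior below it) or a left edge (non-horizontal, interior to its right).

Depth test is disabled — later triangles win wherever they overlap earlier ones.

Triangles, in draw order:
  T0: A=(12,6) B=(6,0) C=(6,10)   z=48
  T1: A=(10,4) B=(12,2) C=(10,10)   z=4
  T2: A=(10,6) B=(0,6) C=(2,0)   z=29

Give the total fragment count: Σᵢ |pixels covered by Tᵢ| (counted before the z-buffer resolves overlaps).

T0:
  2·area = 60  (B↔C swapped to make it positive)
  edge (12, 6)→(6, 10): d=(-6,4) right/bottom  bias=-1
  edge (6, 10)→(6, 0): d=(0,-10) top-left  bias=+0
  edge (6, 0)→(12, 6): d=(6,6) right/bottom  bias=-1
    (3,0)@(7, 1): e=[50,10,0] → ·  [on edge]
    (3,1)@(7, 3): e=[38,10,12] → #
    (4,1)@(9, 3): e=[30,30,0] → ·  [on edge]
    (3,2)@(7, 5): e=[26,10,24] → #
    (4,2)@(9, 5): e=[18,30,12] → #
    (5,2)@(11, 5): e=[10,50,0] → ·  [on edge]
    (3,3)@(7, 7): e=[14,10,36] → #
    (5,3)@(11, 7): e=[-2,50,12] → ·
    (3,4)@(7, 9): e=[2,10,48] → #
    (4,4)@(9, 9): e=[-6,30,36] → ·
    (3,5)@(7, 11): e=[-10,10,60] → ·
  covered (6 px):
    · · · · · ·
    · · · # · ·
    · · · # # ·
    · · · # # ·
    · · · # · ·
    · · · · · ·
T1:
  2·area = 12
  edge (10, 4)→(12, 2): d=(2,-2) top-left  bias=+0
  edge (12, 2)→(10, 10): d=(-2,8) right/bottom  bias=-1
  edge (10, 10)→(10, 4): d=(0,-6) top-left  bias=+0
    (5,1)@(11, 3): e=[0,6,6] → #  [on edge]
    (4,2)@(9, 5): e=[0,18,-6] → ·  [on edge]
    (5,2)@(11, 5): e=[4,2,6] → #
    (3,3)@(7, 7): e=[0,30,-18] → ·  [on edge]
    (5,3)@(11, 7): e=[8,-2,6] → ·
    (2,4)@(5, 9): e=[0,42,-30] → ·  [on edge]
    (1,5)@(3, 11): e=[0,54,-42] → ·  [on edge]
  covered (2 px):
    · · · · · ·
    · · · · · #
    · · · · · #
    · · · · · ·
    · · · · · ·
    · · · · · ·
T2:
  2·area = 60
  edge (10, 6)→(0, 6): d=(-10,0) right/bottom  bias=-1
  edge (0, 6)→(2, 0): d=(2,-6) top-left  bias=+0
  edge (2, 0)→(10, 6): d=(8,6) right/bottom  bias=-1
    (1,0)@(3, 1): e=[50,8,2] → #
    (2,0)@(5, 1): e=[50,20,-10] → ·
    (0,1)@(1, 3): e=[30,0,30] → #  [on edge]
    (2,1)@(5, 3): e=[30,24,6] → #
    (3,1)@(7, 3): e=[30,36,-6] → ·
    (0,2)@(1, 5): e=[10,4,46] → #
    (3,2)@(7, 5): e=[10,40,10] → #
    (4,2)@(9, 5): e=[10,52,-2] → ·
    (0,3)@(1, 7): e=[-10,8,62] → ·
    (1,3)@(3, 7): e=[-10,20,50] → ·
    (2,3)@(5, 7): e=[-10,32,38] → ·
    (3,3)@(7, 7): e=[-10,44,26] → ·
  covered (8 px):
    · # · · · ·
    # # # · · ·
    # # # # · ·
    · · · · · ·
    · · · · · ·
    · · · · · ·

Answer: 16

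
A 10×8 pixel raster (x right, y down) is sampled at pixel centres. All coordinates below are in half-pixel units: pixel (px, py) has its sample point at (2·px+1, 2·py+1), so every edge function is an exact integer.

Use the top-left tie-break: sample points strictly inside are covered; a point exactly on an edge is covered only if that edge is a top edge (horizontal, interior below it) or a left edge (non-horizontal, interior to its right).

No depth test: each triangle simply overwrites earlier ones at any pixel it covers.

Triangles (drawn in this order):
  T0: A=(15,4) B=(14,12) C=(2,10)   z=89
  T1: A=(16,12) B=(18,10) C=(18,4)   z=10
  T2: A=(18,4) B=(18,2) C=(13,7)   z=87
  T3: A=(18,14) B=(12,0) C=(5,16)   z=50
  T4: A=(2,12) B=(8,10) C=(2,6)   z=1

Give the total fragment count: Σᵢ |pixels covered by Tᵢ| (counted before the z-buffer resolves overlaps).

T0:
  2·area = 98
  edge (15, 4)→(14, 12): d=(-1,8) right/bottom  bias=-1
  edge (14, 12)→(2, 10): d=(-12,-2) top-left  bias=+0
  edge (2, 10)→(15, 4): d=(13,-6) top-left  bias=+0
    (6,2)@(13, 5): e=[15,82,1] → X
    (7,2)@(15, 5): e=[-1,86,13] → .
    (4,3)@(9, 7): e=[45,50,3] → X
    (5,3)@(11, 7): e=[29,54,15] → X
    (7,3)@(15, 7): e=[-3,62,39] → .
    (2,4)@(5, 9): e=[75,18,5] → X
    (3,4)@(7, 9): e=[59,22,17] → X
    (7,4)@(15, 9): e=[-5,38,65] → .
    (2,5)@(5, 11): e=[73,-6,31] → .
    (3,5)@(7, 11): e=[57,-2,43] → .
    (4,5)@(9, 11): e=[41,2,55] → X
    (7,5)@(15, 11): e=[-7,14,91] → .
  covered (12 px):
    . . . . . . . . . .
    . . . . . . . . . .
    . . . . . . X . . .
    . . . . X X X . . .
    . . X X X X X . . .
    . . . . X X X . . .
    . . . . . . . . . .
    . . . . . . . . . .
T1:
  2·area = 12  (B↔C swapped to make it positive)
  edge (16, 12)→(18, 4): d=(2,-8) top-left  bias=+0
  edge (18, 4)→(18, 10): d=(0,6) right/bottom  bias=-1
  edge (18, 10)→(16, 12): d=(-2,2) right/bottom  bias=-1
    (8,4)@(17, 9): e=[2,6,4] → X
    (9,4)@(19, 9): e=[18,-6,0] → .  [on edge]
    (8,5)@(17, 11): e=[6,6,0] → .  [on edge]
    (7,6)@(15, 13): e=[-6,18,0] → .  [on edge]
    (6,7)@(13, 15): e=[-18,30,0] → .  [on edge]
  covered (1 px):
    . . . . . . . . . .
    . . . . . . . . . .
    . . . . . . . . . .
    . . . . . . . . . .
    . . . . . . . . X .
    . . . . . . . . . .
    . . . . . . . . . .
    . . . . . . . . . .
T2:
  2·area = 10  (B↔C swapped to make it positive)
  edge (18, 4)→(13, 7): d=(-5,3) right/bottom  bias=-1
  edge (13, 7)→(18, 2): d=(5,-5) top-left  bias=+0
  edge (18, 2)→(18, 4): d=(0,2) right/bottom  bias=-1
    (9,0)@(19, 1): e=[12,0,-2] → .  [on edge]
    (8,1)@(17, 3): e=[8,0,2] → X  [on edge]
    (9,1)@(19, 3): e=[2,10,-2] → .
    (7,2)@(15, 5): e=[4,0,6] → X  [on edge]
    (8,2)@(17, 5): e=[-2,10,2] → .
    (6,3)@(13, 7): e=[0,0,10] → .  [on edge]
    (7,3)@(15, 7): e=[-6,10,6] → .
    (5,4)@(11, 9): e=[-4,0,14] → .  [on edge]
    (4,5)@(9, 11): e=[-8,0,18] → .  [on edge]
    (1,6)@(3, 13): e=[0,-20,30] → .  [on edge]
    (3,6)@(7, 13): e=[-12,0,22] → .  [on edge]
    (2,7)@(5, 15): e=[-16,0,26] → .  [on edge]
  covered (2 px):
    . . . . . . . . . .
    . . . . . . . . X .
    . . . . . . . X . .
    . . . . . . . . . .
    . . . . . . . . . .
    . . . . . . . . . .
    . . . . . . . . . .
    . . . . . . . . . .
T3:
  2·area = 194  (B↔C swapped to make it positive)
  edge (18, 14)→(5, 16): d=(-13,2) right/bottom  bias=-1
  edge (5, 16)→(12, 0): d=(7,-16) top-left  bias=+0
  edge (12, 0)→(18, 14): d=(6,14) right/bottom  bias=-1
    (5,1)@(11, 3): e=[157,5,32] → X
    (6,1)@(13, 3): e=[153,37,4] → X
    (7,1)@(15, 3): e=[149,69,-24] → .
    (5,2)@(11, 5): e=[131,19,44] → X
    (7,2)@(15, 5): e=[123,83,-12] → .
    (4,3)@(9, 7): e=[109,1,84] → X
    (7,3)@(15, 7): e=[97,97,0] → .  [on edge]
    (4,4)@(9, 9): e=[83,15,96] → X
    (7,4)@(15, 9): e=[71,111,12] → X
    (8,4)@(17, 9): e=[67,143,-16] → .
    (4,5)@(9, 11): e=[57,29,108] → X
    (8,5)@(17, 11): e=[41,157,-4] → .
  covered (24 px):
    . . . . . . . . . .
    . . . . . X X . . .
    . . . . . X X . . .
    . . . . X X X . . .
    . . . . X X X X . .
    . . . . X X X X . .
    . . . X X X X X X .
    . . . X X X . . . .
T4:
  2·area = 36  (B↔C swapped to make it positive)
  edge (2, 12)→(2, 6): d=(0,-6) top-left  bias=+0
  edge (2, 6)→(8, 10): d=(6,4) right/bottom  bias=-1
  edge (8, 10)→(2, 12): d=(-6,2) right/bottom  bias=-1
    (1,3)@(3, 7): e=[6,2,28] → X
    (2,3)@(5, 7): e=[18,-6,24] → .
    (8,3)@(17, 7): e=[90,-54,0] → .  [on edge]
    (1,4)@(3, 9): e=[6,14,16] → X
    (2,4)@(5, 9): e=[18,6,12] → X
    (3,4)@(7, 9): e=[30,-2,8] → .
    (5,4)@(11, 9): e=[54,-18,0] → .  [on edge]
    (1,5)@(3, 11): e=[6,26,4] → X
    (2,5)@(5, 11): e=[18,18,0] → .  [on edge]
    (1,6)@(3, 13): e=[6,38,-8] → .
  covered (4 px):
    . . . . . . . . . .
    . . . . . . . . . .
    . . . . . . . . . .
    . X . . . . . . . .
    . X X . . . . . . .
    . X . . . . . . . .
    . . . . . . . . . .
    . . . . . . . . . .

Final: 43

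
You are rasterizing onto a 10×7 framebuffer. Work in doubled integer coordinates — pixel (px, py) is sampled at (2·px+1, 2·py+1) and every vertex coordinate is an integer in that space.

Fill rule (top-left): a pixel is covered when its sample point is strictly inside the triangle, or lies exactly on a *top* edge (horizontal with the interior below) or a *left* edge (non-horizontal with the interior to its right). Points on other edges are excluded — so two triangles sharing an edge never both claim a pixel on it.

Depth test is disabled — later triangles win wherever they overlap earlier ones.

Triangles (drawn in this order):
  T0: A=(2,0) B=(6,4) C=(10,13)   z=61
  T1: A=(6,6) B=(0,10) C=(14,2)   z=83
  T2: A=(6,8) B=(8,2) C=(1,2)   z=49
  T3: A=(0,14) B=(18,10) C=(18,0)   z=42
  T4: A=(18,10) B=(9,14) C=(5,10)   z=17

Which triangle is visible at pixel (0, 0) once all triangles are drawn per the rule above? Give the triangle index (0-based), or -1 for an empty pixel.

T0:
  2·area = 20
  edge (2, 0)→(6, 4): d=(4,4) right/bottom  bias=-1
  edge (6, 4)→(10, 13): d=(4,9) right/bottom  bias=-1
  edge (10, 13)→(2, 0): d=(-8,-13) top-left  bias=+0
    (1,0)@(3, 1): e=[0,15,5] → ·  [on edge]
    (2,1)@(5, 3): e=[0,5,15] → ·  [on edge]
    (3,2)@(7, 5): e=[0,-5,25] → ·  [on edge]
    (3,3)@(7, 7): e=[8,3,9] → #
    (4,3)@(9, 7): e=[0,-15,35] → ·  [on edge]
    (3,4)@(7, 9): e=[16,11,-7] → ·
    (5,4)@(11, 9): e=[0,-25,45] → ·  [on edge]
    (4,5)@(9, 11): e=[16,1,3] → #
    (5,5)@(11, 11): e=[8,-17,29] → ·
    (6,5)@(13, 11): e=[0,-35,55] → ·  [on edge]
    (4,6)@(9, 13): e=[24,9,-13] → ·
    (7,6)@(15, 13): e=[0,-45,65] → ·  [on edge]
  covered (2 px):
    · · · · · · · · · ·
    · · · · · · · · · ·
    · · · · · · · · · ·
    · · · # · · · · · ·
    · · · · · · · · · ·
    · · · · # · · · · ·
    · · · · · · · · · ·
T1:
  2·area = 8  (B↔C swapped to make it positive)
  edge (6, 6)→(14, 2): d=(8,-4) top-left  bias=+0
  edge (14, 2)→(0, 10): d=(-14,8) right/bottom  bias=-1
  edge (0, 10)→(6, 6): d=(6,-4) top-left  bias=+0
    (2,3)@(5, 7): e=[4,2,2] → #
    (3,3)@(7, 7): e=[12,-14,10] → ·
    (2,4)@(5, 9): e=[20,-26,14] → ·
  covered (1 px):
    · · · · · · · · · ·
    · · · · · · · · · ·
    · · · · · · · · · ·
    · · # · · · · · · ·
    · · · · · · · · · ·
    · · · · · · · · · ·
    · · · · · · · · · ·
T2:
  2·area = 42  (B↔C swapped to make it positive)
  edge (6, 8)→(1, 2): d=(-5,-6) top-left  bias=+0
  edge (1, 2)→(8, 2): d=(7,0) top-left  bias=+0
  edge (8, 2)→(6, 8): d=(-2,6) right/bottom  bias=-1
    (1,1)@(3, 3): e=[7,7,28] → #
    (2,1)@(5, 3): e=[19,7,16] → #
    (3,1)@(7, 3): e=[31,7,4] → #
    (4,1)@(9, 3): e=[43,7,-8] → ·
    (1,2)@(3, 5): e=[-3,21,24] → ·
    (2,2)@(5, 5): e=[9,21,12] → #
    (3,2)@(7, 5): e=[21,21,0] → ·  [on edge]
    (2,3)@(5, 7): e=[-1,35,8] → ·
    (2,5)@(5, 11): e=[-21,63,0] → ·  [on edge]
  covered (4 px):
    · · · · · · · · · ·
    · # # # · · · · · ·
    · · # · · · · · · ·
    · · · · · · · · · ·
    · · · · · · · · · ·
    · · · · · · · · · ·
    · · · · · · · · · ·
T3:
  2·area = 180  (B↔C swapped to make it positive)
  edge (0, 14)→(18, 0): d=(18,-14) top-left  bias=+0
  edge (18, 0)→(18, 10): d=(0,10) right/bottom  bias=-1
  edge (18, 10)→(0, 14): d=(-18,4) right/bottom  bias=-1
    (8,0)@(17, 1): e=[4,10,166] → #
    (9,0)@(19, 1): e=[32,-10,158] → ·
    (7,1)@(15, 3): e=[12,30,138] → #
    (9,1)@(19, 3): e=[68,-10,122] → ·
    (6,2)@(13, 5): e=[20,50,110] → #
    (9,2)@(19, 5): e=[104,-10,86] → ·
    (4,3)@(9, 7): e=[0,90,90] → #  [on edge]
    (5,3)@(11, 7): e=[28,70,82] → #
    (9,3)@(19, 7): e=[140,-10,50] → ·
    (3,4)@(7, 9): e=[8,110,62] → #
    (9,4)@(19, 9): e=[176,-10,14] → ·
    (2,5)@(5, 11): e=[16,130,34] → #
  covered (23 px):
    · · · · · · · · # ·
    · · · · · · · # # ·
    · · · · · · # # # ·
    · · · · # # # # # ·
    · · · # # # # # # ·
    · · # # # # # · · ·
    · # · · · · · · · ·
T4:
  2·area = 52
  edge (18, 10)→(9, 14): d=(-9,4) right/bottom  bias=-1
  edge (9, 14)→(5, 10): d=(-4,-4) top-left  bias=+0
  edge (5, 10)→(18, 10): d=(13,0) top-left  bias=+0
    (3,5)@(7, 11): e=[35,4,13] → #
    (4,5)@(9, 11): e=[27,12,13] → #
    (5,5)@(11, 11): e=[19,20,13] → #
    (6,5)@(13, 11): e=[11,28,13] → #
    (7,5)@(15, 11): e=[3,36,13] → #
    (8,5)@(17, 11): e=[-5,44,13] → ·
    (3,6)@(7, 13): e=[17,-4,39] → ·
    (4,6)@(9, 13): e=[9,4,39] → #
    (6,6)@(13, 13): e=[-7,20,39] → ·
    (7,6)@(15, 13): e=[-15,28,39] → ·
  covered (7 px):
    · · · · · · · · · ·
    · · · · · · · · · ·
    · · · · · · · · · ·
    · · · · · · · · · ·
    · · · · · · · · · ·
    · · · # # # # # · ·
    · · · · # # · · · ·

Z-buffer (winner per pixel, '.' = empty):
  . . . . . . . . 3 .
  . 2 2 2 . . . 3 3 .
  . . 2 . . . 3 3 3 .
  . . 1 0 3 3 3 3 3 .
  . . . 3 3 3 3 3 3 .
  . . 3 4 4 4 4 4 . .
  . 3 . . 4 4 . . . .

Answer: -1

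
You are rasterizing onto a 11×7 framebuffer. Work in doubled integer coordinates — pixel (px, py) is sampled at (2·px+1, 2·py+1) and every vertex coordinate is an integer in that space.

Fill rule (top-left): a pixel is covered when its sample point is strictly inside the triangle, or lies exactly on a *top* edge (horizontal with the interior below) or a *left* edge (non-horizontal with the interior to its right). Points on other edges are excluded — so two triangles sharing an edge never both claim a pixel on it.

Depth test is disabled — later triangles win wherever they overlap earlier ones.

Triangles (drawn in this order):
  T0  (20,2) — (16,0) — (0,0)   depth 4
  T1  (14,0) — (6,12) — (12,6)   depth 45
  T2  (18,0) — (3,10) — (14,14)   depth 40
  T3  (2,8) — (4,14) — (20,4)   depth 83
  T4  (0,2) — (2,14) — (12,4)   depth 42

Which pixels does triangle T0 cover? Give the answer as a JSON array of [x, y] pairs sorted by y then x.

T0:
  2·area = 32  (B↔C swapped to make it positive)
  edge (20, 2)→(0, 0): d=(-20,-2) top-left  bias=+0
  edge (0, 0)→(16, 0): d=(16,0) top-left  bias=+0
  edge (16, 0)→(20, 2): d=(4,2) right/bottom  bias=-1
    (5,0)@(11, 1): e=[2,16,14] → X
    (6,0)@(13, 1): e=[6,16,10] → X
    (7,0)@(15, 1): e=[10,16,6] → X
    (8,0)@(17, 1): e=[14,16,2] → X
    (9,0)@(19, 1): e=[18,16,-2] → .
    (5,1)@(11, 3): e=[-38,48,22] → .
    (6,1)@(13, 3): e=[-34,48,18] → .
    (7,1)@(15, 3): e=[-30,48,14] → .
    (8,1)@(17, 3): e=[-26,48,10] → .
  covered (4 px):
    . . . . . X X X X . .
    . . . . . . . . . . .
    . . . . . . . . . . .
    . . . . . . . . . . .
    . . . . . . . . . . .
    . . . . . . . . . . .
    . . . . . . . . . . .
T1:
  2·area = 24  (B↔C swapped to make it positive)
  edge (14, 0)→(12, 6): d=(-2,6) right/bottom  bias=-1
  edge (12, 6)→(6, 12): d=(-6,6) right/bottom  bias=-1
  edge (6, 12)→(14, 0): d=(8,-12) top-left  bias=+0
    (8,0)@(17, 1): e=[-20,0,44] → .  [on edge]
    (6,1)@(13, 3): e=[0,12,12] → .  [on edge]
    (7,1)@(15, 3): e=[-12,0,36] → .  [on edge]
    (5,2)@(11, 5): e=[8,12,4] → X
    (6,2)@(13, 5): e=[-4,0,28] → .  [on edge]
    (5,3)@(11, 7): e=[4,0,20] → .  [on edge]
    (4,4)@(9, 9): e=[12,0,12] → .  [on edge]
    (5,4)@(11, 9): e=[0,-12,36] → .  [on edge]
    (3,5)@(7, 11): e=[20,0,4] → .  [on edge]
    (2,6)@(5, 13): e=[28,0,-4] → .  [on edge]
  covered (1 px):
    . . . . . . . . . . .
    . . . . . . . . . . .
    . . . . . X . . . . .
    . . . . . . . . . . .
    . . . . . . . . . . .
    . . . . . . . . . . .
    . . . . . . . . . . .
T2:
  2·area = 170  (B↔C swapped to make it positive)
  edge (18, 0)→(14, 14): d=(-4,14) right/bottom  bias=-1
  edge (14, 14)→(3, 10): d=(-11,-4) top-left  bias=+0
  edge (3, 10)→(18, 0): d=(15,-10) top-left  bias=+0
    (8,0)@(17, 1): e=[10,155,5] → X
    (9,0)@(19, 1): e=[-18,163,25] → .
    (7,1)@(15, 3): e=[30,125,15] → X
    (9,1)@(19, 3): e=[-26,141,55] → .
    (5,2)@(11, 5): e=[78,87,5] → X
    (6,2)@(13, 5): e=[50,95,25] → X
    (8,2)@(17, 5): e=[-6,111,65] → .
    (4,3)@(9, 7): e=[98,57,15] → X
    (8,3)@(17, 7): e=[-14,89,95] → .
    (2,4)@(5, 9): e=[146,19,5] → X
    (3,4)@(7, 9): e=[118,27,25] → X
    (8,4)@(17, 9): e=[-22,67,125] → .
  covered (21 px):
    . . . . . . . . X . .
    . . . . . . . X X . .
    . . . . . X X X . . .
    . . . . X X X X . . .
    . . X X X X X X . . .
    . . . X X X X . . . .
    . . . . . . X . . . .
T3:
  2·area = 116  (B↔C swapped to make it positive)
  edge (2, 8)→(20, 4): d=(18,-4) top-left  bias=+0
  edge (20, 4)→(4, 14): d=(-16,10) right/bottom  bias=-1
  edge (4, 14)→(2, 8): d=(-2,-6) top-left  bias=+0
    (0,2)@(1, 5): e=[-58,174,0] → .  [on edge]
    (8,2)@(17, 5): e=[6,14,96] → X
    (9,2)@(19, 5): e=[14,-6,108] → .
    (3,3)@(7, 7): e=[2,82,32] → X
    (4,3)@(9, 7): e=[10,62,44] → X
    (5,3)@(11, 7): e=[18,42,56] → X
    (6,3)@(13, 7): e=[26,22,68] → X
    (7,3)@(15, 7): e=[34,2,80] → X
    (8,3)@(17, 7): e=[42,-18,92] → .
    (1,4)@(3, 9): e=[22,90,4] → X
    (2,4)@(5, 9): e=[30,70,16] → X
    (6,4)@(13, 9): e=[62,-10,64] → .
    (1,5)@(3, 11): e=[58,58,0] → X  [on edge]
  covered (15 px):
    . . . . . . . . . . .
    . . . . . . . . . . .
    . . . . . . . . X . .
    . . . X X X X X . . .
    . X X X X X . . . . .
    . X X X . . . . . . .
    . . X . . . . . . . .
T4:
  2·area = 140  (B↔C swapped to make it positive)
  edge (0, 2)→(12, 4): d=(12,2) right/bottom  bias=-1
  edge (12, 4)→(2, 14): d=(-10,10) right/bottom  bias=-1
  edge (2, 14)→(0, 2): d=(-2,-12) top-left  bias=+0
    (7,0)@(15, 1): e=[-42,0,182] → .  [on edge]
    (0,1)@(1, 3): e=[10,120,10] → X
    (1,1)@(3, 3): e=[6,100,34] → X
    (2,1)@(5, 3): e=[2,80,58] → X
    (3,1)@(7, 3): e=[-2,60,82] → .
    (6,1)@(13, 3): e=[-14,0,154] → .  [on edge]
    (0,2)@(1, 5): e=[34,100,6] → X
    (3,2)@(7, 5): e=[22,40,78] → X
    (4,2)@(9, 5): e=[18,20,102] → X
    (5,2)@(11, 5): e=[14,0,126] → .  [on edge]
    (0,3)@(1, 7): e=[58,80,2] → X
    (4,3)@(9, 7): e=[42,0,98] → .  [on edge]
    (3,4)@(7, 9): e=[70,0,70] → .  [on edge]
    (2,5)@(5, 11): e=[98,0,42] → .  [on edge]
    (1,6)@(3, 13): e=[126,0,14] → .  [on edge]
  covered (15 px):
    . . . . . . . . . . .
    X X X . . . . . . . .
    X X X X X . . . . . .
    X X X X . . . . . . .
    . X X . . . . . . . .
    . X . . . . . . . . .
    . . . . . . . . . . .

Result: [[5,0],[6,0],[7,0],[8,0]]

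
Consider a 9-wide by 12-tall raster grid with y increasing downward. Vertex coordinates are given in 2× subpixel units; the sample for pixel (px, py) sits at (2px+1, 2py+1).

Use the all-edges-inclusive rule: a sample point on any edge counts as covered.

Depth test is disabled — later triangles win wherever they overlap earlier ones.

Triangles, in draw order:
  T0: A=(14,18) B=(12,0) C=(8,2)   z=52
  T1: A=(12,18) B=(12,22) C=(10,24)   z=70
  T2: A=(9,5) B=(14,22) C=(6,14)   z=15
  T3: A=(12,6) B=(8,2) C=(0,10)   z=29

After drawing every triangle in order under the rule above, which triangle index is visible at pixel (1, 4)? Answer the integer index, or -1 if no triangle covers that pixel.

T0:
  2·area = 76  (B↔C swapped to make it positive)
  edge (14, 18)→(8, 2): d=(-6,-16) inclusive
  edge (8, 2)→(12, 0): d=(4,-2) inclusive
  edge (12, 0)→(14, 18): d=(2,18) inclusive
    (5,0)@(11, 1): e=[54,2,20] → X
    (6,0)@(13, 1): e=[86,6,-16] → .
    (4,1)@(9, 3): e=[10,6,60] → X
    (6,1)@(13, 3): e=[74,14,-12] → .
    (4,2)@(9, 5): e=[-2,14,64] → .
    (5,2)@(11, 5): e=[30,18,28] → X
    (6,2)@(13, 5): e=[62,22,-8] → .
    (5,3)@(11, 7): e=[18,26,32] → X
    (6,3)@(13, 7): e=[50,30,-4] → .
    (5,4)@(11, 9): e=[6,34,36] → X
    (6,4)@(13, 9): e=[38,38,0] → X  [on edge]
    (7,4)@(15, 9): e=[70,42,-36] → .
  covered (10 px):
    . . . . . X . . .
    . . . . X X . . .
    . . . . . X . . .
    . . . . . X . . .
    . . . . . X X . .
    . . . . . . X . .
    . . . . . . X . .
    . . . . . . X . .
    . . . . . . . . .
    . . . . . . . . .
    . . . . . . . . .
    . . . . . . . . .
T1:
  2·area = 8
  edge (12, 18)→(12, 22): d=(0,4) inclusive
  edge (12, 22)→(10, 24): d=(-2,2) inclusive
  edge (10, 24)→(12, 18): d=(2,-6) inclusive
    (8,1)@(17, 3): e=[-20,28,0] → .  [on edge]
    (7,4)@(15, 9): e=[-12,20,0] → .  [on edge]
    (6,7)@(13, 15): e=[-4,12,0] → .  [on edge]
    (8,8)@(17, 17): e=[-20,0,28] → .  [on edge]
    (7,9)@(15, 19): e=[-12,0,20] → .  [on edge]
    (5,10)@(11, 21): e=[4,4,0] → X  [on edge]
    (6,10)@(13, 21): e=[-4,0,12] → .  [on edge]
    (5,11)@(11, 23): e=[4,0,4] → X  [on edge]
    (6,11)@(13, 23): e=[-4,-4,16] → .
  covered (2 px):
    . . . . . . . . .
    . . . . . . . . .
    . . . . . . . . .
    . . . . . . . . .
    . . . . . . . . .
    . . . . . . . . .
    . . . . . . . . .
    . . . . . . . . .
    . . . . . . . . .
    . . . . . . . . .
    . . . . . X . . .
    . . . . . X . . .
T2:
  2·area = 96
  edge (9, 5)→(14, 22): d=(5,17) inclusive
  edge (14, 22)→(6, 14): d=(-8,-8) inclusive
  edge (6, 14)→(9, 5): d=(3,-9) inclusive
    (4,2)@(9, 5): e=[0,96,0] → X  [on edge]
    (5,2)@(11, 5): e=[-34,112,18] → .
    (4,3)@(9, 7): e=[10,80,6] → X
    (5,3)@(11, 7): e=[-24,96,24] → .
    (0,4)@(1, 9): e=[156,0,-60] → .  [on edge]
    (4,4)@(9, 9): e=[20,64,12] → X
    (5,4)@(11, 9): e=[-14,80,30] → .
    (1,5)@(3, 11): e=[132,0,-36] → .  [on edge]
    (3,5)@(7, 11): e=[64,32,0] → X  [on edge]
    (5,5)@(11, 11): e=[-4,64,36] → .
    (2,6)@(5, 13): e=[108,0,-12] → .  [on edge]
    (3,6)@(7, 13): e=[74,16,6] → X
    (3,7)@(7, 15): e=[84,0,12] → X  [on edge]
    (2,8)@(5, 17): e=[128,-32,0] → .  [on edge]
    (4,8)@(9, 17): e=[60,0,36] → X  [on edge]
    (5,9)@(11, 19): e=[36,0,60] → X  [on edge]
    (6,10)@(13, 21): e=[12,0,84] → X  [on edge]
    (1,11)@(3, 23): e=[192,-96,0] → .  [on edge]
    (7,11)@(15, 23): e=[-12,0,108] → .  [on edge]
  covered (16 px):
    . . . . . . . . .
    . . . . . . . . .
    . . . . X . . . .
    . . . . X . . . .
    . . . . X . . . .
    . . . X X . . . .
    . . . X X X . . .
    . . . X X X . . .
    . . . . X X . . .
    . . . . . X X . .
    . . . . . . X . .
    . . . . . . . . .
T3:
  2·area = 64  (B↔C swapped to make it positive)
  edge (12, 6)→(0, 10): d=(-12,4) inclusive
  edge (0, 10)→(8, 2): d=(8,-8) inclusive
  edge (8, 2)→(12, 6): d=(4,4) inclusive
    (3,0)@(7, 1): e=[80,-16,0] → .  [on edge]
    (4,0)@(9, 1): e=[72,0,-8] → .  [on edge]
    (3,1)@(7, 3): e=[56,0,8] → X  [on edge]
    (4,1)@(9, 3): e=[48,16,0] → X  [on edge]
    (5,1)@(11, 3): e=[40,32,-8] → .
    (2,2)@(5, 5): e=[40,0,24] → X  [on edge]
    (5,2)@(11, 5): e=[16,48,0] → X  [on edge]
    (6,2)@(13, 5): e=[8,64,-8] → .
    (7,2)@(15, 5): e=[0,80,-16] → .  [on edge]
    (1,3)@(3, 7): e=[24,0,40] → X  [on edge]
    (4,3)@(9, 7): e=[0,48,16] → X  [on edge]
    (5,3)@(11, 7): e=[-8,64,8] → .
    (6,3)@(13, 7): e=[-16,80,0] → .  [on edge]
    (0,4)@(1, 9): e=[8,0,56] → X  [on edge]
    (1,4)@(3, 9): e=[0,16,48] → X  [on edge]
    (7,4)@(15, 9): e=[-48,112,0] → .  [on edge]
    (8,5)@(17, 11): e=[-80,144,0] → .  [on edge]
  covered (12 px):
    . . . . . . . . .
    . . . X X . . . .
    . . X X X X . . .
    . X X X X . . . .
    X X . . . . . . .
    . . . . . . . . .
    . . . . . . . . .
    . . . . . . . . .
    . . . . . . . . .
    . . . . . . . . .
    . . . . . . . . .
    . . . . . . . . .

Z-buffer (winner per pixel, '.' = empty):
  . . . . . 0 . . .
  . . . 3 3 0 . . .
  . . 3 3 3 3 . . .
  . 3 3 3 3 0 . . .
  3 3 . . 2 0 0 . .
  . . . 2 2 . 0 . .
  . . . 2 2 2 0 . .
  . . . 2 2 2 0 . .
  . . . . 2 2 . . .
  . . . . . 2 2 . .
  . . . . . 1 2 . .
  . . . . . 1 . . .

Final: 3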